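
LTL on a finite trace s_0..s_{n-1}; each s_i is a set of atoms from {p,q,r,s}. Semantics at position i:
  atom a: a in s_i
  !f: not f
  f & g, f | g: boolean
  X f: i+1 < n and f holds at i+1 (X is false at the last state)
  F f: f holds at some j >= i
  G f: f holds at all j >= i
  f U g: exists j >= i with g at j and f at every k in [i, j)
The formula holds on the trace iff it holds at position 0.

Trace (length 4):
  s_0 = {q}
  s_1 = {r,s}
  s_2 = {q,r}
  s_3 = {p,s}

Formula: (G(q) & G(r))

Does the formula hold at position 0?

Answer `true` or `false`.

Answer: false

Derivation:
s_0={q}: (G(q) & G(r))=False G(q)=False q=True G(r)=False r=False
s_1={r,s}: (G(q) & G(r))=False G(q)=False q=False G(r)=False r=True
s_2={q,r}: (G(q) & G(r))=False G(q)=False q=True G(r)=False r=True
s_3={p,s}: (G(q) & G(r))=False G(q)=False q=False G(r)=False r=False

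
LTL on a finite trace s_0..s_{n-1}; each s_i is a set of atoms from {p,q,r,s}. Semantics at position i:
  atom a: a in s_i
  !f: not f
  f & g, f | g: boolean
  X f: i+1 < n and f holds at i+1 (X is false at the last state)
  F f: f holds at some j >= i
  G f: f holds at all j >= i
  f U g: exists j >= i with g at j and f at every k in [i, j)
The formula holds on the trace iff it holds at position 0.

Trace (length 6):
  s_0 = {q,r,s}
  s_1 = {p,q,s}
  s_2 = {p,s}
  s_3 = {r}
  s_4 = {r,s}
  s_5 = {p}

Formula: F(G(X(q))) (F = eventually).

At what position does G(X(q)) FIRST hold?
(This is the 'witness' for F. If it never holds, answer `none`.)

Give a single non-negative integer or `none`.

Answer: none

Derivation:
s_0={q,r,s}: G(X(q))=False X(q)=True q=True
s_1={p,q,s}: G(X(q))=False X(q)=False q=True
s_2={p,s}: G(X(q))=False X(q)=False q=False
s_3={r}: G(X(q))=False X(q)=False q=False
s_4={r,s}: G(X(q))=False X(q)=False q=False
s_5={p}: G(X(q))=False X(q)=False q=False
F(G(X(q))) does not hold (no witness exists).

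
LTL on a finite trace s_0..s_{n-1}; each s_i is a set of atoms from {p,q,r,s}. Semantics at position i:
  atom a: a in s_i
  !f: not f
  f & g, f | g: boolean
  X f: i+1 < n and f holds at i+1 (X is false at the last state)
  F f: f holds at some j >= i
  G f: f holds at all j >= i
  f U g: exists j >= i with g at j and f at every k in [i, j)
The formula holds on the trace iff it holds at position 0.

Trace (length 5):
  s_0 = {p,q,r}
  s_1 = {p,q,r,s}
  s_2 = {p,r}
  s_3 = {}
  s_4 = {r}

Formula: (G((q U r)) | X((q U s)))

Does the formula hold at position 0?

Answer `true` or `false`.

s_0={p,q,r}: (G((q U r)) | X((q U s)))=True G((q U r))=False (q U r)=True q=True r=True X((q U s))=True (q U s)=True s=False
s_1={p,q,r,s}: (G((q U r)) | X((q U s)))=False G((q U r))=False (q U r)=True q=True r=True X((q U s))=False (q U s)=True s=True
s_2={p,r}: (G((q U r)) | X((q U s)))=False G((q U r))=False (q U r)=True q=False r=True X((q U s))=False (q U s)=False s=False
s_3={}: (G((q U r)) | X((q U s)))=False G((q U r))=False (q U r)=False q=False r=False X((q U s))=False (q U s)=False s=False
s_4={r}: (G((q U r)) | X((q U s)))=True G((q U r))=True (q U r)=True q=False r=True X((q U s))=False (q U s)=False s=False

Answer: true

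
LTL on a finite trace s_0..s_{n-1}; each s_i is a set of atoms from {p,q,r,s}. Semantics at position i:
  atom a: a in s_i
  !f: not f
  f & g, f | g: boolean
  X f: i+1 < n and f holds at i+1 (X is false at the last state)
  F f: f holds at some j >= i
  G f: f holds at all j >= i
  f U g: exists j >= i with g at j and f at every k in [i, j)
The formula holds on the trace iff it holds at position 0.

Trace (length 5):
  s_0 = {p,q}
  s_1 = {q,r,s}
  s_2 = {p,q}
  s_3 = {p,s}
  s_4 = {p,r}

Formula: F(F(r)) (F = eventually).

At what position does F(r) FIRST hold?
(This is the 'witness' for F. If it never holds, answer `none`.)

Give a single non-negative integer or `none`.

Answer: 0

Derivation:
s_0={p,q}: F(r)=True r=False
s_1={q,r,s}: F(r)=True r=True
s_2={p,q}: F(r)=True r=False
s_3={p,s}: F(r)=True r=False
s_4={p,r}: F(r)=True r=True
F(F(r)) holds; first witness at position 0.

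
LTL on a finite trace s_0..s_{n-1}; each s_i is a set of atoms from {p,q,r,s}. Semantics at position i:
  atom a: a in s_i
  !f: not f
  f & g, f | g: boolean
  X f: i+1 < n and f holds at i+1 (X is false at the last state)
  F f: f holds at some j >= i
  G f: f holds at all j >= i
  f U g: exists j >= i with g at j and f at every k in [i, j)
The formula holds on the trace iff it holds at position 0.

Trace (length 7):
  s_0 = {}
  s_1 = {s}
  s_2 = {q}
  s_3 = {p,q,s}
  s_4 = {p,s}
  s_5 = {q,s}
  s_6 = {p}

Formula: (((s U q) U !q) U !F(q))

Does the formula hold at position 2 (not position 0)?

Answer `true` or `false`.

Answer: true

Derivation:
s_0={}: (((s U q) U !q) U !F(q))=True ((s U q) U !q)=True (s U q)=False s=False q=False !q=True !F(q)=False F(q)=True
s_1={s}: (((s U q) U !q) U !F(q))=True ((s U q) U !q)=True (s U q)=True s=True q=False !q=True !F(q)=False F(q)=True
s_2={q}: (((s U q) U !q) U !F(q))=True ((s U q) U !q)=True (s U q)=True s=False q=True !q=False !F(q)=False F(q)=True
s_3={p,q,s}: (((s U q) U !q) U !F(q))=True ((s U q) U !q)=True (s U q)=True s=True q=True !q=False !F(q)=False F(q)=True
s_4={p,s}: (((s U q) U !q) U !F(q))=True ((s U q) U !q)=True (s U q)=True s=True q=False !q=True !F(q)=False F(q)=True
s_5={q,s}: (((s U q) U !q) U !F(q))=True ((s U q) U !q)=True (s U q)=True s=True q=True !q=False !F(q)=False F(q)=True
s_6={p}: (((s U q) U !q) U !F(q))=True ((s U q) U !q)=True (s U q)=False s=False q=False !q=True !F(q)=True F(q)=False
Evaluating at position 2: result = True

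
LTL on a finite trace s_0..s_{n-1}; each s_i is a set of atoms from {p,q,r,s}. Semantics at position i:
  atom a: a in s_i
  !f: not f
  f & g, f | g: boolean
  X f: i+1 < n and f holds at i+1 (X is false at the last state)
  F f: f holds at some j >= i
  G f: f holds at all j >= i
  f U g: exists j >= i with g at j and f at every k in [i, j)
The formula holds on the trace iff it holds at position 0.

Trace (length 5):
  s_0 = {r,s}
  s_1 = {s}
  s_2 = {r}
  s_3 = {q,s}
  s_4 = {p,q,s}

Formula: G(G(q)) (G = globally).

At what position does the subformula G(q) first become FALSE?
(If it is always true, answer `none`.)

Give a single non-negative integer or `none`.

s_0={r,s}: G(q)=False q=False
s_1={s}: G(q)=False q=False
s_2={r}: G(q)=False q=False
s_3={q,s}: G(q)=True q=True
s_4={p,q,s}: G(q)=True q=True
G(G(q)) holds globally = False
First violation at position 0.

Answer: 0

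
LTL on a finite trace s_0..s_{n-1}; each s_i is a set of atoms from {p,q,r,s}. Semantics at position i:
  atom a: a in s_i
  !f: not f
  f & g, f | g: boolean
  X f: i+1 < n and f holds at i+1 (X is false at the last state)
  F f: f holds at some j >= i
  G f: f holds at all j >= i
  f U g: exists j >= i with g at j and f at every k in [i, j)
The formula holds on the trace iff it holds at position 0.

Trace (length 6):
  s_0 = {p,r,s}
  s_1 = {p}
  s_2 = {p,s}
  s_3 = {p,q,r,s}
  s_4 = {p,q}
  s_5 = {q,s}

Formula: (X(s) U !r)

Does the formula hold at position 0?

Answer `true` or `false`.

Answer: false

Derivation:
s_0={p,r,s}: (X(s) U !r)=False X(s)=False s=True !r=False r=True
s_1={p}: (X(s) U !r)=True X(s)=True s=False !r=True r=False
s_2={p,s}: (X(s) U !r)=True X(s)=True s=True !r=True r=False
s_3={p,q,r,s}: (X(s) U !r)=False X(s)=False s=True !r=False r=True
s_4={p,q}: (X(s) U !r)=True X(s)=True s=False !r=True r=False
s_5={q,s}: (X(s) U !r)=True X(s)=False s=True !r=True r=False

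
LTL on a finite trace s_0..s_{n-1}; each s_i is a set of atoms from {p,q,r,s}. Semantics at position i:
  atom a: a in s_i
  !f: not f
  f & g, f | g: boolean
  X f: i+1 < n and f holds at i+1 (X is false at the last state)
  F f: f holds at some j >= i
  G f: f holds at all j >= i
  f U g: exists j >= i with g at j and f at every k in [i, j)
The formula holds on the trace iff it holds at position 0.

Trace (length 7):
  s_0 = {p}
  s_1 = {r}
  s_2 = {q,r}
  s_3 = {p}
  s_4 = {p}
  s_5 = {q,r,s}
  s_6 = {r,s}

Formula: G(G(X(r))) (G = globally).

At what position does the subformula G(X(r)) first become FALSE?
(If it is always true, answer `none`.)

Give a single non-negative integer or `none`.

s_0={p}: G(X(r))=False X(r)=True r=False
s_1={r}: G(X(r))=False X(r)=True r=True
s_2={q,r}: G(X(r))=False X(r)=False r=True
s_3={p}: G(X(r))=False X(r)=False r=False
s_4={p}: G(X(r))=False X(r)=True r=False
s_5={q,r,s}: G(X(r))=False X(r)=True r=True
s_6={r,s}: G(X(r))=False X(r)=False r=True
G(G(X(r))) holds globally = False
First violation at position 0.

Answer: 0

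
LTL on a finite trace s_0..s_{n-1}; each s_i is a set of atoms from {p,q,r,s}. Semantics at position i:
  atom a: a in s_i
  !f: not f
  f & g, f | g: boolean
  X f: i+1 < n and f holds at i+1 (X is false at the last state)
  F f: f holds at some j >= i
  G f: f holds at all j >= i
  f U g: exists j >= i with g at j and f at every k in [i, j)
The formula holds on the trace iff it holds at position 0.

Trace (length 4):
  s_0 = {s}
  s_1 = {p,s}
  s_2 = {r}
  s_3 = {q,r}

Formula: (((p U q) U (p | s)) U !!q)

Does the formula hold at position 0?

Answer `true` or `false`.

s_0={s}: (((p U q) U (p | s)) U !!q)=False ((p U q) U (p | s))=True (p U q)=False p=False q=False (p | s)=True s=True !!q=False !q=True
s_1={p,s}: (((p U q) U (p | s)) U !!q)=False ((p U q) U (p | s))=True (p U q)=False p=True q=False (p | s)=True s=True !!q=False !q=True
s_2={r}: (((p U q) U (p | s)) U !!q)=False ((p U q) U (p | s))=False (p U q)=False p=False q=False (p | s)=False s=False !!q=False !q=True
s_3={q,r}: (((p U q) U (p | s)) U !!q)=True ((p U q) U (p | s))=False (p U q)=True p=False q=True (p | s)=False s=False !!q=True !q=False

Answer: false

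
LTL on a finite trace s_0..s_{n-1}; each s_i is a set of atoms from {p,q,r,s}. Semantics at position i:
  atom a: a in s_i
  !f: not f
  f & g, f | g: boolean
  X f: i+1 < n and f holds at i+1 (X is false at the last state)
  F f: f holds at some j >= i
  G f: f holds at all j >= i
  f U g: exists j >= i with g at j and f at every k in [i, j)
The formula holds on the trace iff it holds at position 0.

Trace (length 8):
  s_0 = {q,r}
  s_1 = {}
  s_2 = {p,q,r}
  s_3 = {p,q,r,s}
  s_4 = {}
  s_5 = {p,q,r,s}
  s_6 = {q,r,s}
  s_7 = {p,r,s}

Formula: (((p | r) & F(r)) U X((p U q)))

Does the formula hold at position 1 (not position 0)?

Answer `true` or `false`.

Answer: true

Derivation:
s_0={q,r}: (((p | r) & F(r)) U X((p U q)))=True ((p | r) & F(r))=True (p | r)=True p=False r=True F(r)=True X((p U q))=False (p U q)=True q=True
s_1={}: (((p | r) & F(r)) U X((p U q)))=True ((p | r) & F(r))=False (p | r)=False p=False r=False F(r)=True X((p U q))=True (p U q)=False q=False
s_2={p,q,r}: (((p | r) & F(r)) U X((p U q)))=True ((p | r) & F(r))=True (p | r)=True p=True r=True F(r)=True X((p U q))=True (p U q)=True q=True
s_3={p,q,r,s}: (((p | r) & F(r)) U X((p U q)))=True ((p | r) & F(r))=True (p | r)=True p=True r=True F(r)=True X((p U q))=False (p U q)=True q=True
s_4={}: (((p | r) & F(r)) U X((p U q)))=True ((p | r) & F(r))=False (p | r)=False p=False r=False F(r)=True X((p U q))=True (p U q)=False q=False
s_5={p,q,r,s}: (((p | r) & F(r)) U X((p U q)))=True ((p | r) & F(r))=True (p | r)=True p=True r=True F(r)=True X((p U q))=True (p U q)=True q=True
s_6={q,r,s}: (((p | r) & F(r)) U X((p U q)))=False ((p | r) & F(r))=True (p | r)=True p=False r=True F(r)=True X((p U q))=False (p U q)=True q=True
s_7={p,r,s}: (((p | r) & F(r)) U X((p U q)))=False ((p | r) & F(r))=True (p | r)=True p=True r=True F(r)=True X((p U q))=False (p U q)=False q=False
Evaluating at position 1: result = True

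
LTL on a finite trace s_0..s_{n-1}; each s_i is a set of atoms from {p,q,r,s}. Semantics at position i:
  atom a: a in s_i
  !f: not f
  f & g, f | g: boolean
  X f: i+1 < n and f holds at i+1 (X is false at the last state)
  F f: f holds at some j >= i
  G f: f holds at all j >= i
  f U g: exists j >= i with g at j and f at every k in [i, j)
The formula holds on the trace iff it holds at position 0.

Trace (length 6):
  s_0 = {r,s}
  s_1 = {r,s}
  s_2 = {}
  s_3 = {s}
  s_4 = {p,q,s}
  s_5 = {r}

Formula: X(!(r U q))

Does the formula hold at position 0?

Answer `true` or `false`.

s_0={r,s}: X(!(r U q))=True !(r U q)=True (r U q)=False r=True q=False
s_1={r,s}: X(!(r U q))=True !(r U q)=True (r U q)=False r=True q=False
s_2={}: X(!(r U q))=True !(r U q)=True (r U q)=False r=False q=False
s_3={s}: X(!(r U q))=False !(r U q)=True (r U q)=False r=False q=False
s_4={p,q,s}: X(!(r U q))=True !(r U q)=False (r U q)=True r=False q=True
s_5={r}: X(!(r U q))=False !(r U q)=True (r U q)=False r=True q=False

Answer: true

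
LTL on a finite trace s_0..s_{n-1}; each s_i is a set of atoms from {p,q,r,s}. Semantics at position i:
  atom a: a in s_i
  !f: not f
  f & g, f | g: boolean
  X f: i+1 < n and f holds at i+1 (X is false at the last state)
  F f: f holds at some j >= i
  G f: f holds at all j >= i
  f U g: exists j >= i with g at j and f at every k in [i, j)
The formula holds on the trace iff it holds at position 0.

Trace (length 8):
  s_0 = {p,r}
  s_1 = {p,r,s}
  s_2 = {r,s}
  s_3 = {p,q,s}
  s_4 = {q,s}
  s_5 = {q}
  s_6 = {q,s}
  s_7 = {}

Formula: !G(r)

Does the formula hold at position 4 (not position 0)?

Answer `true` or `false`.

Answer: true

Derivation:
s_0={p,r}: !G(r)=True G(r)=False r=True
s_1={p,r,s}: !G(r)=True G(r)=False r=True
s_2={r,s}: !G(r)=True G(r)=False r=True
s_3={p,q,s}: !G(r)=True G(r)=False r=False
s_4={q,s}: !G(r)=True G(r)=False r=False
s_5={q}: !G(r)=True G(r)=False r=False
s_6={q,s}: !G(r)=True G(r)=False r=False
s_7={}: !G(r)=True G(r)=False r=False
Evaluating at position 4: result = True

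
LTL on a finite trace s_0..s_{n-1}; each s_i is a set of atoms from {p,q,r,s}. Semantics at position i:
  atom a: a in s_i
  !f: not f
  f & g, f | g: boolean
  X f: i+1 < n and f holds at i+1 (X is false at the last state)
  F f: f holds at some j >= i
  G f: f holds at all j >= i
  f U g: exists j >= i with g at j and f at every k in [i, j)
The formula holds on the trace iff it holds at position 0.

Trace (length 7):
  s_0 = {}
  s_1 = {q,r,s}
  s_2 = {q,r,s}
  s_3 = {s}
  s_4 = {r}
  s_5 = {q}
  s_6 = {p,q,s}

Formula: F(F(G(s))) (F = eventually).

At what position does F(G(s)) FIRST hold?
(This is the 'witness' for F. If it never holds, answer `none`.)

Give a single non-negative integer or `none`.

Answer: 0

Derivation:
s_0={}: F(G(s))=True G(s)=False s=False
s_1={q,r,s}: F(G(s))=True G(s)=False s=True
s_2={q,r,s}: F(G(s))=True G(s)=False s=True
s_3={s}: F(G(s))=True G(s)=False s=True
s_4={r}: F(G(s))=True G(s)=False s=False
s_5={q}: F(G(s))=True G(s)=False s=False
s_6={p,q,s}: F(G(s))=True G(s)=True s=True
F(F(G(s))) holds; first witness at position 0.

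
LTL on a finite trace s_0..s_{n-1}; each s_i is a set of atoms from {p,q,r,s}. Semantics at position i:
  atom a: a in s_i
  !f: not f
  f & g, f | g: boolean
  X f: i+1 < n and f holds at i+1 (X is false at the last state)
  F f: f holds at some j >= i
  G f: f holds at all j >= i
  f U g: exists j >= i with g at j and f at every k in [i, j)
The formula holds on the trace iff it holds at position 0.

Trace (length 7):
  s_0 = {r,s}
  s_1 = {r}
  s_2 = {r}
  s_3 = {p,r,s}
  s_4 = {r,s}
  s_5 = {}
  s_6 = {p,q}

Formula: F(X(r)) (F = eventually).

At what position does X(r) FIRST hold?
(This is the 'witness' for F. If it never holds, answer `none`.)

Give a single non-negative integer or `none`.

s_0={r,s}: X(r)=True r=True
s_1={r}: X(r)=True r=True
s_2={r}: X(r)=True r=True
s_3={p,r,s}: X(r)=True r=True
s_4={r,s}: X(r)=False r=True
s_5={}: X(r)=False r=False
s_6={p,q}: X(r)=False r=False
F(X(r)) holds; first witness at position 0.

Answer: 0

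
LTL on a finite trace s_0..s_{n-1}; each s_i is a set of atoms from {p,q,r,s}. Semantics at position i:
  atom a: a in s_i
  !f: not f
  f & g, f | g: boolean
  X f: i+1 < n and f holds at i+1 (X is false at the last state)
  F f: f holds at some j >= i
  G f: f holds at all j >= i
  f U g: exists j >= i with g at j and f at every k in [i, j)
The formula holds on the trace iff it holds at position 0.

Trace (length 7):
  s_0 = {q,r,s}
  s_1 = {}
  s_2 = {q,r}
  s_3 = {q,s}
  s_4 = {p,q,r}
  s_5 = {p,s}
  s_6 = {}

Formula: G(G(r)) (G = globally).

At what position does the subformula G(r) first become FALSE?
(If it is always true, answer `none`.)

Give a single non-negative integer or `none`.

Answer: 0

Derivation:
s_0={q,r,s}: G(r)=False r=True
s_1={}: G(r)=False r=False
s_2={q,r}: G(r)=False r=True
s_3={q,s}: G(r)=False r=False
s_4={p,q,r}: G(r)=False r=True
s_5={p,s}: G(r)=False r=False
s_6={}: G(r)=False r=False
G(G(r)) holds globally = False
First violation at position 0.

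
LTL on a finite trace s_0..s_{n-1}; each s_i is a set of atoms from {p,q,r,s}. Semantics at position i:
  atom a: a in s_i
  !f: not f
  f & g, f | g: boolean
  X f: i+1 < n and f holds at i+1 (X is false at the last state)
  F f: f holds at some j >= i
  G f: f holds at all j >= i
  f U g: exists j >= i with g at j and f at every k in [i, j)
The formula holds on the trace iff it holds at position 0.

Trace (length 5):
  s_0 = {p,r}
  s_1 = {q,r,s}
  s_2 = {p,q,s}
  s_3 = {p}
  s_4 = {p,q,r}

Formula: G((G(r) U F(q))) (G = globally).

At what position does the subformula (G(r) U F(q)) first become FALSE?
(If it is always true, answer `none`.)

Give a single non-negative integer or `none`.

Answer: none

Derivation:
s_0={p,r}: (G(r) U F(q))=True G(r)=False r=True F(q)=True q=False
s_1={q,r,s}: (G(r) U F(q))=True G(r)=False r=True F(q)=True q=True
s_2={p,q,s}: (G(r) U F(q))=True G(r)=False r=False F(q)=True q=True
s_3={p}: (G(r) U F(q))=True G(r)=False r=False F(q)=True q=False
s_4={p,q,r}: (G(r) U F(q))=True G(r)=True r=True F(q)=True q=True
G((G(r) U F(q))) holds globally = True
No violation — formula holds at every position.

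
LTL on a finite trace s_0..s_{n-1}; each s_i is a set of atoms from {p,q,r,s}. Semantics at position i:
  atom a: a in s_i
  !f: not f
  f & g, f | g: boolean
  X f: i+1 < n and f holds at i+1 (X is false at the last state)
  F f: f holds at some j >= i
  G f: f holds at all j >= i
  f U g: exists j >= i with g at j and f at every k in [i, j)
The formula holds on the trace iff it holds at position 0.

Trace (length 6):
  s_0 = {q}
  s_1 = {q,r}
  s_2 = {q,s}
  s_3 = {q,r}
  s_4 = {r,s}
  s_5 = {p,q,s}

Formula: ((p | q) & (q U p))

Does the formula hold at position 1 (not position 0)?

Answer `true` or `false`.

s_0={q}: ((p | q) & (q U p))=False (p | q)=True p=False q=True (q U p)=False
s_1={q,r}: ((p | q) & (q U p))=False (p | q)=True p=False q=True (q U p)=False
s_2={q,s}: ((p | q) & (q U p))=False (p | q)=True p=False q=True (q U p)=False
s_3={q,r}: ((p | q) & (q U p))=False (p | q)=True p=False q=True (q U p)=False
s_4={r,s}: ((p | q) & (q U p))=False (p | q)=False p=False q=False (q U p)=False
s_5={p,q,s}: ((p | q) & (q U p))=True (p | q)=True p=True q=True (q U p)=True
Evaluating at position 1: result = False

Answer: false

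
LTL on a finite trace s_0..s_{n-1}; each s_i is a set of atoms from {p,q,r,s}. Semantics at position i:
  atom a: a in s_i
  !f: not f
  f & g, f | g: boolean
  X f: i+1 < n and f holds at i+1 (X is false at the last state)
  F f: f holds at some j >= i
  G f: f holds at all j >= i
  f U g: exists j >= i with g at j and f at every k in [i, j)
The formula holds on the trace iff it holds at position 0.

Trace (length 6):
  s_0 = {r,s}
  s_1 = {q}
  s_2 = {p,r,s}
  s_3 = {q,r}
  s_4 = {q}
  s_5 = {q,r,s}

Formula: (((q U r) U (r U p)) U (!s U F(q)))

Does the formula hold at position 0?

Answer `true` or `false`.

Answer: true

Derivation:
s_0={r,s}: (((q U r) U (r U p)) U (!s U F(q)))=True ((q U r) U (r U p))=True (q U r)=True q=False r=True (r U p)=False p=False (!s U F(q))=True !s=False s=True F(q)=True
s_1={q}: (((q U r) U (r U p)) U (!s U F(q)))=True ((q U r) U (r U p))=True (q U r)=True q=True r=False (r U p)=False p=False (!s U F(q))=True !s=True s=False F(q)=True
s_2={p,r,s}: (((q U r) U (r U p)) U (!s U F(q)))=True ((q U r) U (r U p))=True (q U r)=True q=False r=True (r U p)=True p=True (!s U F(q))=True !s=False s=True F(q)=True
s_3={q,r}: (((q U r) U (r U p)) U (!s U F(q)))=True ((q U r) U (r U p))=False (q U r)=True q=True r=True (r U p)=False p=False (!s U F(q))=True !s=True s=False F(q)=True
s_4={q}: (((q U r) U (r U p)) U (!s U F(q)))=True ((q U r) U (r U p))=False (q U r)=True q=True r=False (r U p)=False p=False (!s U F(q))=True !s=True s=False F(q)=True
s_5={q,r,s}: (((q U r) U (r U p)) U (!s U F(q)))=True ((q U r) U (r U p))=False (q U r)=True q=True r=True (r U p)=False p=False (!s U F(q))=True !s=False s=True F(q)=True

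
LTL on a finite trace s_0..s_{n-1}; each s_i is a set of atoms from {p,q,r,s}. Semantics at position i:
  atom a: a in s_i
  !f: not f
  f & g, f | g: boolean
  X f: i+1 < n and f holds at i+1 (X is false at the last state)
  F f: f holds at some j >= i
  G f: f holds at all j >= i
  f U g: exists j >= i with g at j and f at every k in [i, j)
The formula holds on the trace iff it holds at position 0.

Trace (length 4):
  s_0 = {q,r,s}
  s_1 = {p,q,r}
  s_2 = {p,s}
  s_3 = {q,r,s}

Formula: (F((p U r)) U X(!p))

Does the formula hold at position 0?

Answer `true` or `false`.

Answer: true

Derivation:
s_0={q,r,s}: (F((p U r)) U X(!p))=True F((p U r))=True (p U r)=True p=False r=True X(!p)=False !p=True
s_1={p,q,r}: (F((p U r)) U X(!p))=True F((p U r))=True (p U r)=True p=True r=True X(!p)=False !p=False
s_2={p,s}: (F((p U r)) U X(!p))=True F((p U r))=True (p U r)=True p=True r=False X(!p)=True !p=False
s_3={q,r,s}: (F((p U r)) U X(!p))=False F((p U r))=True (p U r)=True p=False r=True X(!p)=False !p=True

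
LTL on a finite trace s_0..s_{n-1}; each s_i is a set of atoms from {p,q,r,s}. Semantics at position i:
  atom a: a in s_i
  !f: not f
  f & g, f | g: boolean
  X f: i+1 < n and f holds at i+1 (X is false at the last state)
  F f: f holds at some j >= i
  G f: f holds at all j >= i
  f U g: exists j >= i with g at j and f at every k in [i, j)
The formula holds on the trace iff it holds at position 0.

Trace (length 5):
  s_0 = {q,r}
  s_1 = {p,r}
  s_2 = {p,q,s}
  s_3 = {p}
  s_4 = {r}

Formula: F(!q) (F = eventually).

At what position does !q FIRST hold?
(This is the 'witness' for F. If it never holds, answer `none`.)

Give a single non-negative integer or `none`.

Answer: 1

Derivation:
s_0={q,r}: !q=False q=True
s_1={p,r}: !q=True q=False
s_2={p,q,s}: !q=False q=True
s_3={p}: !q=True q=False
s_4={r}: !q=True q=False
F(!q) holds; first witness at position 1.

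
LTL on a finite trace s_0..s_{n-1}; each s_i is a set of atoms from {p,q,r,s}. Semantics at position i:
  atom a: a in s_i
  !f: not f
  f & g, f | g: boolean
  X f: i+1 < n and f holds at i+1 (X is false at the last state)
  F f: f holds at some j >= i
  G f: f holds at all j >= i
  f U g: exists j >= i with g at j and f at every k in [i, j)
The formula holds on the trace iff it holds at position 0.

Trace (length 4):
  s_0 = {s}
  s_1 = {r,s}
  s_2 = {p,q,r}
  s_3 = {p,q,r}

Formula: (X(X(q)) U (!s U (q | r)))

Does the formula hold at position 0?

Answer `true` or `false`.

Answer: true

Derivation:
s_0={s}: (X(X(q)) U (!s U (q | r)))=True X(X(q))=True X(q)=False q=False (!s U (q | r))=False !s=False s=True (q | r)=False r=False
s_1={r,s}: (X(X(q)) U (!s U (q | r)))=True X(X(q))=True X(q)=True q=False (!s U (q | r))=True !s=False s=True (q | r)=True r=True
s_2={p,q,r}: (X(X(q)) U (!s U (q | r)))=True X(X(q))=False X(q)=True q=True (!s U (q | r))=True !s=True s=False (q | r)=True r=True
s_3={p,q,r}: (X(X(q)) U (!s U (q | r)))=True X(X(q))=False X(q)=False q=True (!s U (q | r))=True !s=True s=False (q | r)=True r=True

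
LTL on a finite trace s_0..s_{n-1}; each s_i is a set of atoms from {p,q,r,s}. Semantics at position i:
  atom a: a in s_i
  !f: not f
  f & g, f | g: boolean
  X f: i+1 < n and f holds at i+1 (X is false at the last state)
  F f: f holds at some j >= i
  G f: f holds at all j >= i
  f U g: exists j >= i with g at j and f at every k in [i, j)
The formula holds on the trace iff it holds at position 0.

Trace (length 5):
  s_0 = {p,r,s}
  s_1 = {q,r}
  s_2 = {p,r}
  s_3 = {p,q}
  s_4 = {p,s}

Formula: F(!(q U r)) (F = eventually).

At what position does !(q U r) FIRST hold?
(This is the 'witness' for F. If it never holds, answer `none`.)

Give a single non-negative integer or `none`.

Answer: 3

Derivation:
s_0={p,r,s}: !(q U r)=False (q U r)=True q=False r=True
s_1={q,r}: !(q U r)=False (q U r)=True q=True r=True
s_2={p,r}: !(q U r)=False (q U r)=True q=False r=True
s_3={p,q}: !(q U r)=True (q U r)=False q=True r=False
s_4={p,s}: !(q U r)=True (q U r)=False q=False r=False
F(!(q U r)) holds; first witness at position 3.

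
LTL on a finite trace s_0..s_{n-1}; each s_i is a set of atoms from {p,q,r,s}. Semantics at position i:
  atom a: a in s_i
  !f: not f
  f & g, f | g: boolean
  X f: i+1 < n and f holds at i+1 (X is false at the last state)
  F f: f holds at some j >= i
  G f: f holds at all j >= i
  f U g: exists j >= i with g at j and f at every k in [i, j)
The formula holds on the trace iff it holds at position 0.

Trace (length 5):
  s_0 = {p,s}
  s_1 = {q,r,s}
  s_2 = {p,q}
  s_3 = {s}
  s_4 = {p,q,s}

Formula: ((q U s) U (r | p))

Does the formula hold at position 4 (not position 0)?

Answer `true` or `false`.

s_0={p,s}: ((q U s) U (r | p))=True (q U s)=True q=False s=True (r | p)=True r=False p=True
s_1={q,r,s}: ((q U s) U (r | p))=True (q U s)=True q=True s=True (r | p)=True r=True p=False
s_2={p,q}: ((q U s) U (r | p))=True (q U s)=True q=True s=False (r | p)=True r=False p=True
s_3={s}: ((q U s) U (r | p))=True (q U s)=True q=False s=True (r | p)=False r=False p=False
s_4={p,q,s}: ((q U s) U (r | p))=True (q U s)=True q=True s=True (r | p)=True r=False p=True
Evaluating at position 4: result = True

Answer: true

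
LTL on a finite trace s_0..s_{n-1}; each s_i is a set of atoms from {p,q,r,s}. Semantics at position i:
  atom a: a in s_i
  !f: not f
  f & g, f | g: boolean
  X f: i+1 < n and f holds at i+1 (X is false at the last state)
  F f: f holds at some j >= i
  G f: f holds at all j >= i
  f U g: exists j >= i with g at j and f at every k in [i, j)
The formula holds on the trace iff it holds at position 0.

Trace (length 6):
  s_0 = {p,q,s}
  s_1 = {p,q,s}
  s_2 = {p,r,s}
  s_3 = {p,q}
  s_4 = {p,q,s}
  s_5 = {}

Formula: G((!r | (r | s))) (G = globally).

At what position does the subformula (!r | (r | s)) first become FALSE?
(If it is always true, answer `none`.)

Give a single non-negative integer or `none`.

s_0={p,q,s}: (!r | (r | s))=True !r=True r=False (r | s)=True s=True
s_1={p,q,s}: (!r | (r | s))=True !r=True r=False (r | s)=True s=True
s_2={p,r,s}: (!r | (r | s))=True !r=False r=True (r | s)=True s=True
s_3={p,q}: (!r | (r | s))=True !r=True r=False (r | s)=False s=False
s_4={p,q,s}: (!r | (r | s))=True !r=True r=False (r | s)=True s=True
s_5={}: (!r | (r | s))=True !r=True r=False (r | s)=False s=False
G((!r | (r | s))) holds globally = True
No violation — formula holds at every position.

Answer: none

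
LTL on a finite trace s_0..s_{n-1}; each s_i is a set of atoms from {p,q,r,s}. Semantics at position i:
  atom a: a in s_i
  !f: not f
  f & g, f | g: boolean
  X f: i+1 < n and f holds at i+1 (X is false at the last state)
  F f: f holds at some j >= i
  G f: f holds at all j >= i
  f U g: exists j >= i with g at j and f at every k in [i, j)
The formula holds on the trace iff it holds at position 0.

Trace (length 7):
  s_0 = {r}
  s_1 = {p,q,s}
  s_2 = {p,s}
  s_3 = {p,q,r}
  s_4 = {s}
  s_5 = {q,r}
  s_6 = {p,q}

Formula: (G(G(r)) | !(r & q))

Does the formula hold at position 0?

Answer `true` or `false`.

s_0={r}: (G(G(r)) | !(r & q))=True G(G(r))=False G(r)=False r=True !(r & q)=True (r & q)=False q=False
s_1={p,q,s}: (G(G(r)) | !(r & q))=True G(G(r))=False G(r)=False r=False !(r & q)=True (r & q)=False q=True
s_2={p,s}: (G(G(r)) | !(r & q))=True G(G(r))=False G(r)=False r=False !(r & q)=True (r & q)=False q=False
s_3={p,q,r}: (G(G(r)) | !(r & q))=False G(G(r))=False G(r)=False r=True !(r & q)=False (r & q)=True q=True
s_4={s}: (G(G(r)) | !(r & q))=True G(G(r))=False G(r)=False r=False !(r & q)=True (r & q)=False q=False
s_5={q,r}: (G(G(r)) | !(r & q))=False G(G(r))=False G(r)=False r=True !(r & q)=False (r & q)=True q=True
s_6={p,q}: (G(G(r)) | !(r & q))=True G(G(r))=False G(r)=False r=False !(r & q)=True (r & q)=False q=True

Answer: true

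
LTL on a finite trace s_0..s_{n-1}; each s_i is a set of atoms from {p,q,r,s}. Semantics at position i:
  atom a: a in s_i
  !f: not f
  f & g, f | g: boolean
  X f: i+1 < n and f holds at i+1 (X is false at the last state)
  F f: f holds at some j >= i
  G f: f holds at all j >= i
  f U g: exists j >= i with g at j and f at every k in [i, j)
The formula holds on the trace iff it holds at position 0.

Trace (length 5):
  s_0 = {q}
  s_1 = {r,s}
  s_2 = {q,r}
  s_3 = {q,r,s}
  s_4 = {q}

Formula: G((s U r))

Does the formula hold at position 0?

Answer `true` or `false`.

Answer: false

Derivation:
s_0={q}: G((s U r))=False (s U r)=False s=False r=False
s_1={r,s}: G((s U r))=False (s U r)=True s=True r=True
s_2={q,r}: G((s U r))=False (s U r)=True s=False r=True
s_3={q,r,s}: G((s U r))=False (s U r)=True s=True r=True
s_4={q}: G((s U r))=False (s U r)=False s=False r=False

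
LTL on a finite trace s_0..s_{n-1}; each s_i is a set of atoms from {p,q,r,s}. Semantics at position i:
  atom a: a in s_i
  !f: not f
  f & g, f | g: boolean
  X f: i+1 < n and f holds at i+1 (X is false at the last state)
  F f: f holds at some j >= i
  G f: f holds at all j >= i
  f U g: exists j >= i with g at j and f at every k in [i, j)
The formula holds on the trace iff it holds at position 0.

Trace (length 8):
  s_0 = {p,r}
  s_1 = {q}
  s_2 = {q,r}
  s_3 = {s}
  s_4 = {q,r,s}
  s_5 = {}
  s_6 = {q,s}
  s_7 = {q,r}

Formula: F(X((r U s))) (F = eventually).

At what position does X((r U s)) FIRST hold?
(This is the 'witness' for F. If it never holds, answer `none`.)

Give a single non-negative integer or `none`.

s_0={p,r}: X((r U s))=False (r U s)=False r=True s=False
s_1={q}: X((r U s))=True (r U s)=False r=False s=False
s_2={q,r}: X((r U s))=True (r U s)=True r=True s=False
s_3={s}: X((r U s))=True (r U s)=True r=False s=True
s_4={q,r,s}: X((r U s))=False (r U s)=True r=True s=True
s_5={}: X((r U s))=True (r U s)=False r=False s=False
s_6={q,s}: X((r U s))=False (r U s)=True r=False s=True
s_7={q,r}: X((r U s))=False (r U s)=False r=True s=False
F(X((r U s))) holds; first witness at position 1.

Answer: 1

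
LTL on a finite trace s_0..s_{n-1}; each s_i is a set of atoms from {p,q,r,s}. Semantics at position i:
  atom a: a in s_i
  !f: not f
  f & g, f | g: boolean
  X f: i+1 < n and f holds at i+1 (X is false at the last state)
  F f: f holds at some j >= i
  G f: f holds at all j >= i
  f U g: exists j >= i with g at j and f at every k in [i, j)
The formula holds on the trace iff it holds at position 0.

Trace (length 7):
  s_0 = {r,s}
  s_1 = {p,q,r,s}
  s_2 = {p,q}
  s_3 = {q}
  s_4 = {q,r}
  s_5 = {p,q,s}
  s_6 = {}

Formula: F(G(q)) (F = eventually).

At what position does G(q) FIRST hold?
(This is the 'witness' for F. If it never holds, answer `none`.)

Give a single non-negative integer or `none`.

Answer: none

Derivation:
s_0={r,s}: G(q)=False q=False
s_1={p,q,r,s}: G(q)=False q=True
s_2={p,q}: G(q)=False q=True
s_3={q}: G(q)=False q=True
s_4={q,r}: G(q)=False q=True
s_5={p,q,s}: G(q)=False q=True
s_6={}: G(q)=False q=False
F(G(q)) does not hold (no witness exists).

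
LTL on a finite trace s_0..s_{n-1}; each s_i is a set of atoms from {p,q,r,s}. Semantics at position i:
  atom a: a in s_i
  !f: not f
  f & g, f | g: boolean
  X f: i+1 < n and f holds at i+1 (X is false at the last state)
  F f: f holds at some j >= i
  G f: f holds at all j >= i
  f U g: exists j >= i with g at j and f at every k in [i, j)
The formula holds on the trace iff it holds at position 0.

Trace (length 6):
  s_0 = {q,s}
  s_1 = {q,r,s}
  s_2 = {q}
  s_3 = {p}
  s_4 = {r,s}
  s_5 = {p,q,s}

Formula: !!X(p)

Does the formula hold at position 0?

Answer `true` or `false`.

Answer: false

Derivation:
s_0={q,s}: !!X(p)=False !X(p)=True X(p)=False p=False
s_1={q,r,s}: !!X(p)=False !X(p)=True X(p)=False p=False
s_2={q}: !!X(p)=True !X(p)=False X(p)=True p=False
s_3={p}: !!X(p)=False !X(p)=True X(p)=False p=True
s_4={r,s}: !!X(p)=True !X(p)=False X(p)=True p=False
s_5={p,q,s}: !!X(p)=False !X(p)=True X(p)=False p=True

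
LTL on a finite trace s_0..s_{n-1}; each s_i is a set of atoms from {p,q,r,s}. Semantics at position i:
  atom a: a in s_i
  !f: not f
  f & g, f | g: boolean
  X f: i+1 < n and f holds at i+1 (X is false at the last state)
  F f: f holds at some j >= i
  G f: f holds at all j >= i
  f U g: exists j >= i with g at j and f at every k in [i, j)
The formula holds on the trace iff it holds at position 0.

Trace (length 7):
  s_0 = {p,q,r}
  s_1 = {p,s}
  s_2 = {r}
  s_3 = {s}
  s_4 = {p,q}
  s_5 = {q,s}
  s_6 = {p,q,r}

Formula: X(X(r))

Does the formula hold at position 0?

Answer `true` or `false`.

s_0={p,q,r}: X(X(r))=True X(r)=False r=True
s_1={p,s}: X(X(r))=False X(r)=True r=False
s_2={r}: X(X(r))=False X(r)=False r=True
s_3={s}: X(X(r))=False X(r)=False r=False
s_4={p,q}: X(X(r))=True X(r)=False r=False
s_5={q,s}: X(X(r))=False X(r)=True r=False
s_6={p,q,r}: X(X(r))=False X(r)=False r=True

Answer: true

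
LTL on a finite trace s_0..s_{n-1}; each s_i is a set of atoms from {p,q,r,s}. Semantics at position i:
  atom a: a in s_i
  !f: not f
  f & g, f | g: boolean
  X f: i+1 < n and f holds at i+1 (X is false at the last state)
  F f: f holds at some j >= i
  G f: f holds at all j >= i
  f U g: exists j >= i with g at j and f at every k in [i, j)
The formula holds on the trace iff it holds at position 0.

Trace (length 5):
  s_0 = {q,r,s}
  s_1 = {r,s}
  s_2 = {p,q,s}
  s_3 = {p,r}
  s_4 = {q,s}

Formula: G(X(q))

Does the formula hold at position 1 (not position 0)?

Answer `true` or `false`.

Answer: false

Derivation:
s_0={q,r,s}: G(X(q))=False X(q)=False q=True
s_1={r,s}: G(X(q))=False X(q)=True q=False
s_2={p,q,s}: G(X(q))=False X(q)=False q=True
s_3={p,r}: G(X(q))=False X(q)=True q=False
s_4={q,s}: G(X(q))=False X(q)=False q=True
Evaluating at position 1: result = False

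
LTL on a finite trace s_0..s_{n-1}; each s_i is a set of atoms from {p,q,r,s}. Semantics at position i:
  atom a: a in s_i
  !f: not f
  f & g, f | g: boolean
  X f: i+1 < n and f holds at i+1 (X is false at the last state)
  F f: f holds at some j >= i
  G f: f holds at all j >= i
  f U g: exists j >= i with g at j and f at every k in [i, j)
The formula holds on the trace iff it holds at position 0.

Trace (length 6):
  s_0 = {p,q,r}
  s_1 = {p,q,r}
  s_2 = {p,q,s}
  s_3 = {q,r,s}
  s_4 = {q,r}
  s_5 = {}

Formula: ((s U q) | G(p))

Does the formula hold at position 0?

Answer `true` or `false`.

Answer: true

Derivation:
s_0={p,q,r}: ((s U q) | G(p))=True (s U q)=True s=False q=True G(p)=False p=True
s_1={p,q,r}: ((s U q) | G(p))=True (s U q)=True s=False q=True G(p)=False p=True
s_2={p,q,s}: ((s U q) | G(p))=True (s U q)=True s=True q=True G(p)=False p=True
s_3={q,r,s}: ((s U q) | G(p))=True (s U q)=True s=True q=True G(p)=False p=False
s_4={q,r}: ((s U q) | G(p))=True (s U q)=True s=False q=True G(p)=False p=False
s_5={}: ((s U q) | G(p))=False (s U q)=False s=False q=False G(p)=False p=False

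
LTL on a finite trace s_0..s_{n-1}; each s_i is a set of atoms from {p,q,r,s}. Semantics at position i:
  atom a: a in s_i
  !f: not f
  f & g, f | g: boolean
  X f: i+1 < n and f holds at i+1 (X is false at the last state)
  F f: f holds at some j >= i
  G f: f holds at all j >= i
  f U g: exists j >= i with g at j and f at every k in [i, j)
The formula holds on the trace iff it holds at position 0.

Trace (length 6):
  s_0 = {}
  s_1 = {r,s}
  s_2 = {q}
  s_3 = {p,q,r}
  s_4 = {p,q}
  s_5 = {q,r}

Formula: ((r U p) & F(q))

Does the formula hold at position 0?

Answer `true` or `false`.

s_0={}: ((r U p) & F(q))=False (r U p)=False r=False p=False F(q)=True q=False
s_1={r,s}: ((r U p) & F(q))=False (r U p)=False r=True p=False F(q)=True q=False
s_2={q}: ((r U p) & F(q))=False (r U p)=False r=False p=False F(q)=True q=True
s_3={p,q,r}: ((r U p) & F(q))=True (r U p)=True r=True p=True F(q)=True q=True
s_4={p,q}: ((r U p) & F(q))=True (r U p)=True r=False p=True F(q)=True q=True
s_5={q,r}: ((r U p) & F(q))=False (r U p)=False r=True p=False F(q)=True q=True

Answer: false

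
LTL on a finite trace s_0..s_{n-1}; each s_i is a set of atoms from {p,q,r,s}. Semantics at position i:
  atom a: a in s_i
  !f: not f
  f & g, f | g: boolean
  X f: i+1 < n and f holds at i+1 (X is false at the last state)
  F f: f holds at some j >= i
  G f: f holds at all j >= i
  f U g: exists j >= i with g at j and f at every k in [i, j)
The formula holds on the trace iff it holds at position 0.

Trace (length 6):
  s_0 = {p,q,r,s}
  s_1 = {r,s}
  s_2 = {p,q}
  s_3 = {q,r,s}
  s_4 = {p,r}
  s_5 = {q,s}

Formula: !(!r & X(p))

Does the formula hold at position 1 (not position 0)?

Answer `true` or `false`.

Answer: true

Derivation:
s_0={p,q,r,s}: !(!r & X(p))=True (!r & X(p))=False !r=False r=True X(p)=False p=True
s_1={r,s}: !(!r & X(p))=True (!r & X(p))=False !r=False r=True X(p)=True p=False
s_2={p,q}: !(!r & X(p))=True (!r & X(p))=False !r=True r=False X(p)=False p=True
s_3={q,r,s}: !(!r & X(p))=True (!r & X(p))=False !r=False r=True X(p)=True p=False
s_4={p,r}: !(!r & X(p))=True (!r & X(p))=False !r=False r=True X(p)=False p=True
s_5={q,s}: !(!r & X(p))=True (!r & X(p))=False !r=True r=False X(p)=False p=False
Evaluating at position 1: result = True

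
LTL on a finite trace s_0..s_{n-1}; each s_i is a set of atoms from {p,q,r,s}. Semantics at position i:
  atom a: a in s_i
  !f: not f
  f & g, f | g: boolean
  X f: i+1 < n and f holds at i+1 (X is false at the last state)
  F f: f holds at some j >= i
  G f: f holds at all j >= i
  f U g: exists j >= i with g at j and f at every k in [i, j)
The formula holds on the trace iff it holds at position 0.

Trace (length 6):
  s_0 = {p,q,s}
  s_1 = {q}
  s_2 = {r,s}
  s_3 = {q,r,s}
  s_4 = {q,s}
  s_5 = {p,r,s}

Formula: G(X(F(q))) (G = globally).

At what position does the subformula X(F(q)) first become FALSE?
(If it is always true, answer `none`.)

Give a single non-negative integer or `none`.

s_0={p,q,s}: X(F(q))=True F(q)=True q=True
s_1={q}: X(F(q))=True F(q)=True q=True
s_2={r,s}: X(F(q))=True F(q)=True q=False
s_3={q,r,s}: X(F(q))=True F(q)=True q=True
s_4={q,s}: X(F(q))=False F(q)=True q=True
s_5={p,r,s}: X(F(q))=False F(q)=False q=False
G(X(F(q))) holds globally = False
First violation at position 4.

Answer: 4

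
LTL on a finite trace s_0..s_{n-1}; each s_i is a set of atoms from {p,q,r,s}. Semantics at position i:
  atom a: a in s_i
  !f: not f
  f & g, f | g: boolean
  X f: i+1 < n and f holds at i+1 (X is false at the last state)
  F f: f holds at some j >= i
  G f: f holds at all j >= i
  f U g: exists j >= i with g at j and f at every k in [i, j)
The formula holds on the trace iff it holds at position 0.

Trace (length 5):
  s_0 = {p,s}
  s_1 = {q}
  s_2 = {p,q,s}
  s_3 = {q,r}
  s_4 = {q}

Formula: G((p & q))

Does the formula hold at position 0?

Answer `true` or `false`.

Answer: false

Derivation:
s_0={p,s}: G((p & q))=False (p & q)=False p=True q=False
s_1={q}: G((p & q))=False (p & q)=False p=False q=True
s_2={p,q,s}: G((p & q))=False (p & q)=True p=True q=True
s_3={q,r}: G((p & q))=False (p & q)=False p=False q=True
s_4={q}: G((p & q))=False (p & q)=False p=False q=True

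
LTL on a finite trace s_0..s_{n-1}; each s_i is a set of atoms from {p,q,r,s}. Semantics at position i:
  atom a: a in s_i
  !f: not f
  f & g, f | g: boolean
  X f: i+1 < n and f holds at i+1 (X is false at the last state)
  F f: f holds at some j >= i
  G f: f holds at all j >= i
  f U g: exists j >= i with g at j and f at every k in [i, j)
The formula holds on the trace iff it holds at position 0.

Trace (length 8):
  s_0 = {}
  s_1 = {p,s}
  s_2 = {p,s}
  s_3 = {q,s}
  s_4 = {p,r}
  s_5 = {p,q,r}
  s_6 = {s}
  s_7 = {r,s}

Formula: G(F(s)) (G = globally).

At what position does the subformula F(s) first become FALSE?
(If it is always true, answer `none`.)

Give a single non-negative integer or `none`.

Answer: none

Derivation:
s_0={}: F(s)=True s=False
s_1={p,s}: F(s)=True s=True
s_2={p,s}: F(s)=True s=True
s_3={q,s}: F(s)=True s=True
s_4={p,r}: F(s)=True s=False
s_5={p,q,r}: F(s)=True s=False
s_6={s}: F(s)=True s=True
s_7={r,s}: F(s)=True s=True
G(F(s)) holds globally = True
No violation — formula holds at every position.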